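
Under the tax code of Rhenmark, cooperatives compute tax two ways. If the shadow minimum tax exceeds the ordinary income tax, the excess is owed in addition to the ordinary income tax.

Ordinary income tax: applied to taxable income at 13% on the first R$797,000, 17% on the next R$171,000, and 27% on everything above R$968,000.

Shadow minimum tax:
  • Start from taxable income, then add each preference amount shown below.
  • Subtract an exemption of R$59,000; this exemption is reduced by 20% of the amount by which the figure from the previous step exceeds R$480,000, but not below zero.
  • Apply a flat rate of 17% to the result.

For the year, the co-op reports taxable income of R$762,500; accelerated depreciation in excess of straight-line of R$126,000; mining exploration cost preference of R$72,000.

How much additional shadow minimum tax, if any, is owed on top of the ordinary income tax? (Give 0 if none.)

R$64,160

Ordinary income tax:
  R$762,500 × 13% = R$99,125

Shadow minimum tax:
  Adjusted income: R$762,500 + R$126,000 + R$72,000 = R$960,500
  Exemption: 20% × (R$960,500 − R$480,000) = R$96,100 ≥ R$59,000, so the exemption is fully phased out
  Base: R$960,500 − R$0 = R$960,500
  R$960,500 × 17% = R$163,285

Excess of shadow minimum tax over ordinary income tax: R$163,285 − R$99,125 = R$64,160.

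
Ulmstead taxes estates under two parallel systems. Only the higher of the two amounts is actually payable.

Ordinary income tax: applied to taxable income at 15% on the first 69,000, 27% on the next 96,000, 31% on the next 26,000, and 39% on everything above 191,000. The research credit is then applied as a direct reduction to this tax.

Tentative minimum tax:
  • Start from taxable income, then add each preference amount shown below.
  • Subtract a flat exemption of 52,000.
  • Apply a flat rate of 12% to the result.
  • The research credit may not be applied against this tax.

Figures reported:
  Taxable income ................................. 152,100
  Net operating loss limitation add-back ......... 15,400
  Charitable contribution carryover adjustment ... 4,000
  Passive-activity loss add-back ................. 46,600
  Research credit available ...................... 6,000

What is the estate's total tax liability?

26,787

Ordinary income tax:
  69,000 × 15% = 10,350
  83,100 × 27% = 22,437
  → 32,787
  Less research credit 6,000 → 26,787

Tentative minimum tax:
  Adjusted income: 152,100 + 15,400 + 4,000 + 46,600 = 218,100
  Less exemption 52,000 → base 166,100
  166,100 × 12% = 19,932

26,787 > 19,932, so the ordinary income tax governs.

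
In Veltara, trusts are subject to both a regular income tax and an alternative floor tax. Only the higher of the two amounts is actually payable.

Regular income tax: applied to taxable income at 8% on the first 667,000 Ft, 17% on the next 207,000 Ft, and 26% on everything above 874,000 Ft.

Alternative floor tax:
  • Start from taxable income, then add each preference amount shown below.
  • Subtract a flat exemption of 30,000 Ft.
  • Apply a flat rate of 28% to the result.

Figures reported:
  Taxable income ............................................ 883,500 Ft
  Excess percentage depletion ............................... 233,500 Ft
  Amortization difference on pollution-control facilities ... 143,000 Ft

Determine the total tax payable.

Alternative floor tax:
  Adjusted income: 883,500 Ft + 233,500 Ft + 143,000 Ft = 1,260,000 Ft
  Less exemption 30,000 Ft → base 1,230,000 Ft
  1,230,000 Ft × 28% = 344,400 Ft

Regular income tax:
  667,000 Ft × 8% = 53,360 Ft
  207,000 Ft × 17% = 35,190 Ft
  9,500 Ft × 26% = 2,470 Ft
  → 91,020 Ft

344,400 Ft > 91,020 Ft, so the alternative floor tax is the binding amount.

344,400 Ft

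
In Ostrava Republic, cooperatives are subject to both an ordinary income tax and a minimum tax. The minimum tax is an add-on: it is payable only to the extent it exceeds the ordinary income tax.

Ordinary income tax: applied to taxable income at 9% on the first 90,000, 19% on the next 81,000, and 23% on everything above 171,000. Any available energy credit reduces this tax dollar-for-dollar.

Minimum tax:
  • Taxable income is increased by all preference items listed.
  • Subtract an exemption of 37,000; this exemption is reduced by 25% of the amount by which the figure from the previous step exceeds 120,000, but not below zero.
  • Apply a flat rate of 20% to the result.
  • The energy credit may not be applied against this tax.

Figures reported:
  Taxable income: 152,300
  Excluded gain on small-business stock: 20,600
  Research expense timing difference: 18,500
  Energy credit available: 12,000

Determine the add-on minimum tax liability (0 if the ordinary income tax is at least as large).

Minimum tax:
  Adjusted income: 152,300 + 20,600 + 18,500 = 191,400
  Exemption: 37,000 − 25% × (191,400 − 120,000) = 37,000 − 17,850 = 19,150
  Base: 191,400 − 19,150 = 172,250
  172,250 × 20% = 34,450

Ordinary income tax:
  90,000 × 9% = 8,100
  62,300 × 19% = 11,837
  → 19,937
  Less energy credit 12,000 → 7,937

Excess of minimum tax over ordinary income tax: 34,450 − 7,937 = 26,513.

26,513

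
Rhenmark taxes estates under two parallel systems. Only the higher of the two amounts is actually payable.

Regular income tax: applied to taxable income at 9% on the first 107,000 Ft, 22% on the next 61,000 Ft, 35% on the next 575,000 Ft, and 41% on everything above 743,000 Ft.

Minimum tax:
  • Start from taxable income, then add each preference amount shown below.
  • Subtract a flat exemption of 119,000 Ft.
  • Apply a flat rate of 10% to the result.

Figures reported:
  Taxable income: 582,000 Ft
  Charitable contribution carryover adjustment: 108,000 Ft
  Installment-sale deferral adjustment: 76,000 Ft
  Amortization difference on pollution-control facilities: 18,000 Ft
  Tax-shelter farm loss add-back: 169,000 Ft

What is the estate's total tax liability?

167,950 Ft

Minimum tax:
  Adjusted income: 582,000 Ft + 108,000 Ft + 76,000 Ft + 18,000 Ft + 169,000 Ft = 953,000 Ft
  Less exemption 119,000 Ft → base 834,000 Ft
  834,000 Ft × 10% = 83,400 Ft

Regular income tax:
  107,000 Ft × 9% = 9,630 Ft
  61,000 Ft × 22% = 13,420 Ft
  414,000 Ft × 35% = 144,900 Ft
  → 167,950 Ft

167,950 Ft > 83,400 Ft, so the regular income tax governs.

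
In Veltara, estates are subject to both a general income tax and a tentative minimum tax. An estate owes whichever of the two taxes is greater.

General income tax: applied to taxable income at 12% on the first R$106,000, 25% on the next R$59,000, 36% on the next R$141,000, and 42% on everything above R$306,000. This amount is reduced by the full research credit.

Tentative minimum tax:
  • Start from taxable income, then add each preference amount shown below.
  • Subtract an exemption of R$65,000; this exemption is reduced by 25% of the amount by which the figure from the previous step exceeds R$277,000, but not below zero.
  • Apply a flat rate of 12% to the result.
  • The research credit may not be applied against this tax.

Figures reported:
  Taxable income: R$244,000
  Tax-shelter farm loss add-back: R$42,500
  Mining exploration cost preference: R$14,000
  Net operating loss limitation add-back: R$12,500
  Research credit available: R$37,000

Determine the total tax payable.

R$30,840

General income tax:
  R$106,000 × 12% = R$12,720
  R$59,000 × 25% = R$14,750
  R$79,000 × 36% = R$28,440
  → R$55,910
  Less research credit R$37,000 → R$18,910

Tentative minimum tax:
  Adjusted income: R$244,000 + R$42,500 + R$14,000 + R$12,500 = R$313,000
  Exemption: R$65,000 − 25% × (R$313,000 − R$277,000) = R$65,000 − R$9,000 = R$56,000
  Base: R$313,000 − R$56,000 = R$257,000
  R$257,000 × 12% = R$30,840

R$30,840 > R$18,910, so the tentative minimum tax is the binding amount.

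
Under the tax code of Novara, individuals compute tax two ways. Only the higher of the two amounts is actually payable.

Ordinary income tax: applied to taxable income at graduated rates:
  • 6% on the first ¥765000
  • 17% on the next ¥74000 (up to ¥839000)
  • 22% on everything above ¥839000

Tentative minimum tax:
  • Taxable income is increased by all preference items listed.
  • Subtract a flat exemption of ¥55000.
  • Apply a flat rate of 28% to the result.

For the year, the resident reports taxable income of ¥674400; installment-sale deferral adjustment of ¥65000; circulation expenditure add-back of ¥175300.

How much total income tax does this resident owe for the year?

¥240716

Ordinary income tax:
  ¥674400 × 6% = ¥40464

Tentative minimum tax:
  Adjusted income: ¥674400 + ¥65000 + ¥175300 = ¥914700
  Less exemption ¥55000 → base ¥859700
  ¥859700 × 28% = ¥240716

¥240716 > ¥40464, so the tentative minimum tax is the binding amount.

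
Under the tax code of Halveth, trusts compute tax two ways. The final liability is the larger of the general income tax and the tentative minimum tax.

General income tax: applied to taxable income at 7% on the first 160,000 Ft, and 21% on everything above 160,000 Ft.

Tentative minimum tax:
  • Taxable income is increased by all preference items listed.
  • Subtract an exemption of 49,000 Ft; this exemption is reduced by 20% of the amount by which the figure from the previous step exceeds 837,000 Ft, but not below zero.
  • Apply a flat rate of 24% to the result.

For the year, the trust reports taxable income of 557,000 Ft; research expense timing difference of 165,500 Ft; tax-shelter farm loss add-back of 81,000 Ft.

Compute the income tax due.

General income tax:
  160,000 Ft × 7% = 11,200 Ft
  397,000 Ft × 21% = 83,370 Ft
  → 94,570 Ft

Tentative minimum tax:
  Adjusted income: 557,000 Ft + 165,500 Ft + 81,000 Ft = 803,500 Ft
  Exemption: 803,500 Ft ≤ 837,000 Ft, so full 49,000 Ft applies
  Base: 803,500 Ft − 49,000 Ft = 754,500 Ft
  754,500 Ft × 24% = 181,080 Ft

181,080 Ft > 94,570 Ft, so the tentative minimum tax is the binding amount.

181,080 Ft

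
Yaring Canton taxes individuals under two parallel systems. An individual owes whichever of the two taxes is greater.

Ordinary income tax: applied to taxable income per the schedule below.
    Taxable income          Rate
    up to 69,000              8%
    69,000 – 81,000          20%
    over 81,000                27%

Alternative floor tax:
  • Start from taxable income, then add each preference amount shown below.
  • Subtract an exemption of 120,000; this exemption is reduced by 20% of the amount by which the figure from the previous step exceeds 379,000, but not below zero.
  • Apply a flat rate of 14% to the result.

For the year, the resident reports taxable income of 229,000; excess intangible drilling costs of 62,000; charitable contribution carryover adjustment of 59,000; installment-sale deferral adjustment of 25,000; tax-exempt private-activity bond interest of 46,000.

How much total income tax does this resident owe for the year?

47,880

Alternative floor tax:
  Adjusted income: 229,000 + 62,000 + 59,000 + 25,000 + 46,000 = 421,000
  Exemption: 120,000 − 20% × (421,000 − 379,000) = 120,000 − 8,400 = 111,600
  Base: 421,000 − 111,600 = 309,400
  309,400 × 14% = 43,316

Ordinary income tax:
  69,000 × 8% = 5,520
  12,000 × 20% = 2,400
  148,000 × 27% = 39,960
  → 47,880

47,880 > 43,316, so the ordinary income tax governs.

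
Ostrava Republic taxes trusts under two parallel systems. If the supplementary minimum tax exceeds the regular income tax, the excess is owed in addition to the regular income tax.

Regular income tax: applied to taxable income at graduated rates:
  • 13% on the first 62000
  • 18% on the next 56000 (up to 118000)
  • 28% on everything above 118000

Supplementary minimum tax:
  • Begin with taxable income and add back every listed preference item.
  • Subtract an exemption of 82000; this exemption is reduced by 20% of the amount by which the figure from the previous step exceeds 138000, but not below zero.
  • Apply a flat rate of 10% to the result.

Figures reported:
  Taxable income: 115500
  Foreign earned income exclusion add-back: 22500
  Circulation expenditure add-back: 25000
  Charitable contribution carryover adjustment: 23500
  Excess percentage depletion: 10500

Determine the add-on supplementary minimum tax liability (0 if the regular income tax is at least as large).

Supplementary minimum tax:
  Adjusted income: 115500 + 22500 + 25000 + 23500 + 10500 = 197000
  Exemption: 82000 − 20% × (197000 − 138000) = 82000 − 11800 = 70200
  Base: 197000 − 70200 = 126800
  126800 × 10% = 12680

Regular income tax:
  62000 × 13% = 8060
  53500 × 18% = 9630
  → 17690

12680 ≤ 17690, so no add-on is due.

0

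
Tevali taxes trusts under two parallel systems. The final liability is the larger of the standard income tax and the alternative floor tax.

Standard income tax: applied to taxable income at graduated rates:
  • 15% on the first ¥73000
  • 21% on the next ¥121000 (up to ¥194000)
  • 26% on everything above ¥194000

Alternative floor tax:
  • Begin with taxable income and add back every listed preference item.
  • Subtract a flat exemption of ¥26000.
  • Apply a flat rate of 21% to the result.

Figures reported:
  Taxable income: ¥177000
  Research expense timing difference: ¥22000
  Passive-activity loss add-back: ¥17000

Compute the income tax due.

Alternative floor tax:
  Adjusted income: ¥177000 + ¥22000 + ¥17000 = ¥216000
  Less exemption ¥26000 → base ¥190000
  ¥190000 × 21% = ¥39900

Standard income tax:
  ¥73000 × 15% = ¥10950
  ¥104000 × 21% = ¥21840
  → ¥32790

¥39900 > ¥32790, so the alternative floor tax is the binding amount.

¥39900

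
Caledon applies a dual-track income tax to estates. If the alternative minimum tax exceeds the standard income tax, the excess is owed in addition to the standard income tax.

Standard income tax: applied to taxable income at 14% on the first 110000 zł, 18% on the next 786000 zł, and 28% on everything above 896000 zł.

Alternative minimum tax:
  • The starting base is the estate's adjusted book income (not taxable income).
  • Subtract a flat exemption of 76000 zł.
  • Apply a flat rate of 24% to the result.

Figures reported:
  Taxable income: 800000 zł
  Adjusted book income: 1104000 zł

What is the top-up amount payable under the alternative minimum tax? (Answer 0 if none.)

107120 zł

Standard income tax:
  110000 zł × 14% = 15400 zł
  690000 zł × 18% = 124200 zł
  → 139600 zł

Alternative minimum tax:
  Base (adjusted book income): 1104000 zł
  Less exemption 76000 zł → base 1028000 zł
  1028000 zł × 24% = 246720 zł

Excess of alternative minimum tax over standard income tax: 246720 zł − 139600 zł = 107120 zł.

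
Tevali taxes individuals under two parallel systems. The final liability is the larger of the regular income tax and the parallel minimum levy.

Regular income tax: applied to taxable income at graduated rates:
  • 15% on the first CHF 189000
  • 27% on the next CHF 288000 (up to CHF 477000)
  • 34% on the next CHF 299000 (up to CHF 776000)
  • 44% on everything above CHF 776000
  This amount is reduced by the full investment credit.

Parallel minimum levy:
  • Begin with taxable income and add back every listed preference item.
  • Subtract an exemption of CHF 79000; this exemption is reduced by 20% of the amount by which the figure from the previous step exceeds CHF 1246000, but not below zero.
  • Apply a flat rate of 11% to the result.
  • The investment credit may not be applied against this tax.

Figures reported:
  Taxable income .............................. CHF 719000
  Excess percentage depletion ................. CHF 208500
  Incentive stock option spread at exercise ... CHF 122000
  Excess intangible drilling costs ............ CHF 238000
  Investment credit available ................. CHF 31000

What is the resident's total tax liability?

CHF 157390

Parallel minimum levy:
  Adjusted income: CHF 719000 + CHF 208500 + CHF 122000 + CHF 238000 = CHF 1287500
  Exemption: CHF 79000 − 20% × (CHF 1287500 − CHF 1246000) = CHF 79000 − CHF 8300 = CHF 70700
  Base: CHF 1287500 − CHF 70700 = CHF 1216800
  CHF 1216800 × 11% = CHF 133848

Regular income tax:
  CHF 189000 × 15% = CHF 28350
  CHF 288000 × 27% = CHF 77760
  CHF 242000 × 34% = CHF 82280
  → CHF 188390
  Less investment credit CHF 31000 → CHF 157390

CHF 157390 > CHF 133848, so the regular income tax governs.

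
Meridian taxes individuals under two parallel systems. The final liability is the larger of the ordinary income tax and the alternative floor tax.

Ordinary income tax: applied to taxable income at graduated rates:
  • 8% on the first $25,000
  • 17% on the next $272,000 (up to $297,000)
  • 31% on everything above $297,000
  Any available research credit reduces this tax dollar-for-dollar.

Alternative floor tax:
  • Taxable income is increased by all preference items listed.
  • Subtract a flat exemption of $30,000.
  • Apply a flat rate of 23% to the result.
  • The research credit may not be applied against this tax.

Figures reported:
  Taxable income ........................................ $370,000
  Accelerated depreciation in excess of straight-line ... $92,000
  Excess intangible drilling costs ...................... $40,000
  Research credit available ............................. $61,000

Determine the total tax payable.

Ordinary income tax:
  $25,000 × 8% = $2,000
  $272,000 × 17% = $46,240
  $73,000 × 31% = $22,630
  → $70,870
  Less research credit $61,000 → $9,870

Alternative floor tax:
  Adjusted income: $370,000 + $92,000 + $40,000 = $502,000
  Less exemption $30,000 → base $472,000
  $472,000 × 23% = $108,560

$108,560 > $9,870, so the alternative floor tax is the binding amount.

$108,560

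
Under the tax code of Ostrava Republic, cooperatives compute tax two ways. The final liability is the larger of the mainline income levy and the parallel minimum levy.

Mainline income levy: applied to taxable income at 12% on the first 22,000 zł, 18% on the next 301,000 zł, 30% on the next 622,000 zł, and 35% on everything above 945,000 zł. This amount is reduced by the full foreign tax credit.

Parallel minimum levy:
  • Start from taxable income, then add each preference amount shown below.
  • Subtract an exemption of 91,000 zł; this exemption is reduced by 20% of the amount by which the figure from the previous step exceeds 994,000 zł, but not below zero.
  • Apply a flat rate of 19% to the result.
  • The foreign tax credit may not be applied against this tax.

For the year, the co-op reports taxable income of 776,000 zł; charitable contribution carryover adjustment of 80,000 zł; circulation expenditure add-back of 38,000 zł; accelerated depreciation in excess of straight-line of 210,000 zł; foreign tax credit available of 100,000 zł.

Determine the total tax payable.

196,650 zł

Mainline income levy:
  22,000 zł × 12% = 2,640 zł
  301,000 zł × 18% = 54,180 zł
  453,000 zł × 30% = 135,900 zł
  → 192,720 zł
  Less foreign tax credit 100,000 zł → 92,720 zł

Parallel minimum levy:
  Adjusted income: 776,000 zł + 80,000 zł + 38,000 zł + 210,000 zł = 1,104,000 zł
  Exemption: 91,000 zł − 20% × (1,104,000 zł − 994,000 zł) = 91,000 zł − 22,000 zł = 69,000 zł
  Base: 1,104,000 zł − 69,000 zł = 1,035,000 zł
  1,035,000 zł × 19% = 196,650 zł

196,650 zł > 92,720 zł, so the parallel minimum levy is the binding amount.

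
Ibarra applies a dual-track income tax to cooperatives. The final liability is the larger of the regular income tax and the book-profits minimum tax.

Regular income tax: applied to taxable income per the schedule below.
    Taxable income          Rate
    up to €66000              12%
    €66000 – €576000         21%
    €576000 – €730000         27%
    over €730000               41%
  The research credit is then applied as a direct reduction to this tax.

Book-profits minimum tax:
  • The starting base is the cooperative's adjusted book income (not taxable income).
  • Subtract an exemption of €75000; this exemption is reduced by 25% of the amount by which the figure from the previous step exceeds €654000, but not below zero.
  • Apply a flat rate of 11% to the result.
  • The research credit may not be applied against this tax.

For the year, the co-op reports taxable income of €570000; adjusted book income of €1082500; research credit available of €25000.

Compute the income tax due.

Book-profits minimum tax:
  Base (adjusted book income): €1082500
  Exemption: 25% × (€1082500 − €654000) = €107125 ≥ €75000, so the exemption is fully phased out
  Base: €1082500 − €0 = €1082500
  €1082500 × 11% = €119075

Regular income tax:
  €66000 × 12% = €7920
  €504000 × 21% = €105840
  → €113760
  Less research credit €25000 → €88760

€119075 > €88760, so the book-profits minimum tax is the binding amount.

€119075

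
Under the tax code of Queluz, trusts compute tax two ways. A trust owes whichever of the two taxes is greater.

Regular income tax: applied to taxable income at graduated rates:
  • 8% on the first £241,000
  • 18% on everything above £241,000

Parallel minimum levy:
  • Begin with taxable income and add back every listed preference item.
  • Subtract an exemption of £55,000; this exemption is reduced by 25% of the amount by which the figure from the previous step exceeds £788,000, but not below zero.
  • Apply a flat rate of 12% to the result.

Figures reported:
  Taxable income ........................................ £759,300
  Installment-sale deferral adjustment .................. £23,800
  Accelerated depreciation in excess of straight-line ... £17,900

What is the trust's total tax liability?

£112,574

Regular income tax:
  £241,000 × 8% = £19,280
  £518,300 × 18% = £93,294
  → £112,574

Parallel minimum levy:
  Adjusted income: £759,300 + £23,800 + £17,900 = £801,000
  Exemption: £55,000 − 25% × (£801,000 − £788,000) = £55,000 − £3,250 = £51,750
  Base: £801,000 − £51,750 = £749,250
  £749,250 × 12% = £89,910

£112,574 > £89,910, so the regular income tax governs.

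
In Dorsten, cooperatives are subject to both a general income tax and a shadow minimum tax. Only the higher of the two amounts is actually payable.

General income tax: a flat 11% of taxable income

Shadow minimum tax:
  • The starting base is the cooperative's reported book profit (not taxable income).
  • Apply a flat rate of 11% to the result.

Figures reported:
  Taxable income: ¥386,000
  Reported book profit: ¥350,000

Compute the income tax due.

¥42,460

Shadow minimum tax:
  Base (reported book profit): ¥350,000
  ¥350,000 × 11% = ¥38,500

General income tax:
  ¥386,000 × 11% = ¥42,460

¥42,460 > ¥38,500, so the general income tax governs.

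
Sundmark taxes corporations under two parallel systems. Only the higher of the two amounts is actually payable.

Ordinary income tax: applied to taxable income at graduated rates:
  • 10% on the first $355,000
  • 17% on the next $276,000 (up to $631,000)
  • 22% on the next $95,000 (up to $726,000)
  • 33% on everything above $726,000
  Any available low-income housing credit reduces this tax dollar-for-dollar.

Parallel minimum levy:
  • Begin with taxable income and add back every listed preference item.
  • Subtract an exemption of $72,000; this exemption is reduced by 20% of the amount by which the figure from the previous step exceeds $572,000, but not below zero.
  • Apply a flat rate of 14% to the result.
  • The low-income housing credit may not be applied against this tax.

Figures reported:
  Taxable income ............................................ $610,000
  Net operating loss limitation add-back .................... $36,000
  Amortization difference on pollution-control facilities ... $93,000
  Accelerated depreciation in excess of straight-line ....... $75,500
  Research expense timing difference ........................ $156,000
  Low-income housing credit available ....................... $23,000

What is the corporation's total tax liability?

$135,870

Ordinary income tax:
  $355,000 × 10% = $35,500
  $255,000 × 17% = $43,350
  → $78,850
  Less low-income housing credit $23,000 → $55,850

Parallel minimum levy:
  Adjusted income: $610,000 + $36,000 + $93,000 + $75,500 + $156,000 = $970,500
  Exemption: 20% × ($970,500 − $572,000) = $79,700 ≥ $72,000, so the exemption is fully phased out
  Base: $970,500 − $0 = $970,500
  $970,500 × 14% = $135,870

$135,870 > $55,850, so the parallel minimum levy is the binding amount.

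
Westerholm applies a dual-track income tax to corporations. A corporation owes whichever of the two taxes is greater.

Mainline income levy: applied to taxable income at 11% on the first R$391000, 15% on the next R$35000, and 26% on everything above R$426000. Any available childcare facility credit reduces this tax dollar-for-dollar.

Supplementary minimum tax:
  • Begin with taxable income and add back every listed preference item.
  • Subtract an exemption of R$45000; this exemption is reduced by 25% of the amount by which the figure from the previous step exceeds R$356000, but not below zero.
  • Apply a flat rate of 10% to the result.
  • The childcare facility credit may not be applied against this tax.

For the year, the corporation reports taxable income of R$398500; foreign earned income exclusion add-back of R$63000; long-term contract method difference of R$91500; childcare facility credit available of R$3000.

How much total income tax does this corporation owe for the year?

R$55300

Supplementary minimum tax:
  Adjusted income: R$398500 + R$63000 + R$91500 = R$553000
  Exemption: 25% × (R$553000 − R$356000) = R$49250 ≥ R$45000, so the exemption is fully phased out
  Base: R$553000 − R$0 = R$553000
  R$553000 × 10% = R$55300

Mainline income levy:
  R$391000 × 11% = R$43010
  R$7500 × 15% = R$1125
  → R$44135
  Less childcare facility credit R$3000 → R$41135

R$55300 > R$41135, so the supplementary minimum tax is the binding amount.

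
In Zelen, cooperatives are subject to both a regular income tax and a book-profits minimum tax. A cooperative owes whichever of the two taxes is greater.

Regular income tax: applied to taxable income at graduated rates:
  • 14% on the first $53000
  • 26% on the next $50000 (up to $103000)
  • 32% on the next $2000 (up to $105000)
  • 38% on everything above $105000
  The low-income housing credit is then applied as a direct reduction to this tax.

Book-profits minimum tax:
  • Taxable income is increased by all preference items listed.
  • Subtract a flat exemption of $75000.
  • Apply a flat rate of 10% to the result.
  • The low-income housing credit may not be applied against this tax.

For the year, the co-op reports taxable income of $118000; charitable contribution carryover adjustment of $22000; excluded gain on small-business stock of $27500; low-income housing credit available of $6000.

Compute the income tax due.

Book-profits minimum tax:
  Adjusted income: $118000 + $22000 + $27500 = $167500
  Less exemption $75000 → base $92500
  $92500 × 10% = $9250

Regular income tax:
  $53000 × 14% = $7420
  $50000 × 26% = $13000
  $2000 × 32% = $640
  $13000 × 38% = $4940
  → $26000
  Less low-income housing credit $6000 → $20000

$20000 > $9250, so the regular income tax governs.

$20000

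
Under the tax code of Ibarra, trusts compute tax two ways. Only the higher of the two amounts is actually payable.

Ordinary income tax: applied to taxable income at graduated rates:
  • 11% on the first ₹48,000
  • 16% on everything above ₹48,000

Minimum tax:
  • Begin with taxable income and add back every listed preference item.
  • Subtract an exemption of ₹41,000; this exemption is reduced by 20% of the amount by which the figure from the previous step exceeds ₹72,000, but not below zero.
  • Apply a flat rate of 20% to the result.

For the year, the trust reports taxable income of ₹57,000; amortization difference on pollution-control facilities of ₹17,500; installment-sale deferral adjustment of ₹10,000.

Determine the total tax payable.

Ordinary income tax:
  ₹48,000 × 11% = ₹5,280
  ₹9,000 × 16% = ₹1,440
  → ₹6,720

Minimum tax:
  Adjusted income: ₹57,000 + ₹17,500 + ₹10,000 = ₹84,500
  Exemption: ₹41,000 − 20% × (₹84,500 − ₹72,000) = ₹41,000 − ₹2,500 = ₹38,500
  Base: ₹84,500 − ₹38,500 = ₹46,000
  ₹46,000 × 20% = ₹9,200

₹9,200 > ₹6,720, so the minimum tax is the binding amount.

₹9,200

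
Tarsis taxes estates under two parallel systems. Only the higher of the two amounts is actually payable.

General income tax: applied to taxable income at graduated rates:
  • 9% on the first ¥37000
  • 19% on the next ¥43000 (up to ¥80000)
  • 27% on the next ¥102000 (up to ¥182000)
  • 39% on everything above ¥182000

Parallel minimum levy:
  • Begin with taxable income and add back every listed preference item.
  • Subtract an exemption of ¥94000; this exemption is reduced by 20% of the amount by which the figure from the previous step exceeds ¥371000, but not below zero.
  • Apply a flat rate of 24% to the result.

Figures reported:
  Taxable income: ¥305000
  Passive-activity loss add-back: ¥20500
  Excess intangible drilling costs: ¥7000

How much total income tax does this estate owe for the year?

General income tax:
  ¥37000 × 9% = ¥3330
  ¥43000 × 19% = ¥8170
  ¥102000 × 27% = ¥27540
  ¥123000 × 39% = ¥47970
  → ¥87010

Parallel minimum levy:
  Adjusted income: ¥305000 + ¥20500 + ¥7000 = ¥332500
  Exemption: ¥332500 ≤ ¥371000, so full ¥94000 applies
  Base: ¥332500 − ¥94000 = ¥238500
  ¥238500 × 24% = ¥57240

¥87010 > ¥57240, so the general income tax governs.

¥87010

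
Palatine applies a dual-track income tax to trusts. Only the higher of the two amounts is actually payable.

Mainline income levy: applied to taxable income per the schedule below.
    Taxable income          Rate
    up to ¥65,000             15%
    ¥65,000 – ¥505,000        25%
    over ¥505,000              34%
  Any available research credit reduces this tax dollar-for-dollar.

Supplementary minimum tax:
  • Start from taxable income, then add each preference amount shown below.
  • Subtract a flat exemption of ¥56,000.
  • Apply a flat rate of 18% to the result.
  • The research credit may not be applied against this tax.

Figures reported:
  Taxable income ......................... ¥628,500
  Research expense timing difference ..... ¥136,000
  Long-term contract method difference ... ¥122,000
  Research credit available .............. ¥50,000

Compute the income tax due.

¥149,490

Mainline income levy:
  ¥65,000 × 15% = ¥9,750
  ¥440,000 × 25% = ¥110,000
  ¥123,500 × 34% = ¥41,990
  → ¥161,740
  Less research credit ¥50,000 → ¥111,740

Supplementary minimum tax:
  Adjusted income: ¥628,500 + ¥136,000 + ¥122,000 = ¥886,500
  Less exemption ¥56,000 → base ¥830,500
  ¥830,500 × 18% = ¥149,490

¥149,490 > ¥111,740, so the supplementary minimum tax is the binding amount.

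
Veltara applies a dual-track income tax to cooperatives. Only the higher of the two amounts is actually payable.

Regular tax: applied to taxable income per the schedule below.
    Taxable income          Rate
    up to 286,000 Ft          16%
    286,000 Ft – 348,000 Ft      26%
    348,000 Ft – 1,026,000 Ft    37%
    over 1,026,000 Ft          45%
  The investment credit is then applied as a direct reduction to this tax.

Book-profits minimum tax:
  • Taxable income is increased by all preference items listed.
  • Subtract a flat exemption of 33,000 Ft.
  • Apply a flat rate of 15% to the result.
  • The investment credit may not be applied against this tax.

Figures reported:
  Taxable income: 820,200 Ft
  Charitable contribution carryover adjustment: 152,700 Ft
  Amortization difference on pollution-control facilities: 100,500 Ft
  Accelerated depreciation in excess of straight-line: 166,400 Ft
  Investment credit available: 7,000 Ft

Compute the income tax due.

229,594 Ft

Regular tax:
  286,000 Ft × 16% = 45,760 Ft
  62,000 Ft × 26% = 16,120 Ft
  472,200 Ft × 37% = 174,714 Ft
  → 236,594 Ft
  Less investment credit 7,000 Ft → 229,594 Ft

Book-profits minimum tax:
  Adjusted income: 820,200 Ft + 152,700 Ft + 100,500 Ft + 166,400 Ft = 1,239,800 Ft
  Less exemption 33,000 Ft → base 1,206,800 Ft
  1,206,800 Ft × 15% = 181,020 Ft

229,594 Ft > 181,020 Ft, so the regular tax governs.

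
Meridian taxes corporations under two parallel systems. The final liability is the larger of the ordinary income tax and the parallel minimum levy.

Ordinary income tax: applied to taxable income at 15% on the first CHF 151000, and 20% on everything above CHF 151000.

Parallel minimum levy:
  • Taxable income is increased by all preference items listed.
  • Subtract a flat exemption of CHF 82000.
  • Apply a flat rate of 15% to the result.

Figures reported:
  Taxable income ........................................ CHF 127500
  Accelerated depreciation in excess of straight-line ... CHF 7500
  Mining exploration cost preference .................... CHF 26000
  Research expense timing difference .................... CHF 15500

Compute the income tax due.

CHF 19125

Parallel minimum levy:
  Adjusted income: CHF 127500 + CHF 7500 + CHF 26000 + CHF 15500 = CHF 176500
  Less exemption CHF 82000 → base CHF 94500
  CHF 94500 × 15% = CHF 14175

Ordinary income tax:
  CHF 127500 × 15% = CHF 19125

CHF 19125 > CHF 14175, so the ordinary income tax governs.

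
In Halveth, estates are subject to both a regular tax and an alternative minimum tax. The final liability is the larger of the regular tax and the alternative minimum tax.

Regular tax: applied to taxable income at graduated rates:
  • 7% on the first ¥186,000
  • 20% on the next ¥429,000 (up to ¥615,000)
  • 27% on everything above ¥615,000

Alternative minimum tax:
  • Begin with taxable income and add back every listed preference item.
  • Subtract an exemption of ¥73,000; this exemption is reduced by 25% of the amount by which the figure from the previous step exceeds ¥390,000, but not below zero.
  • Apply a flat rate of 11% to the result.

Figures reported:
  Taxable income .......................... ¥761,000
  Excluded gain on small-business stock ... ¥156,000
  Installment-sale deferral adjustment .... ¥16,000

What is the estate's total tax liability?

¥138,240

Alternative minimum tax:
  Adjusted income: ¥761,000 + ¥156,000 + ¥16,000 = ¥933,000
  Exemption: 25% × (¥933,000 − ¥390,000) = ¥135,750 ≥ ¥73,000, so the exemption is fully phased out
  Base: ¥933,000 − ¥0 = ¥933,000
  ¥933,000 × 11% = ¥102,630

Regular tax:
  ¥186,000 × 7% = ¥13,020
  ¥429,000 × 20% = ¥85,800
  ¥146,000 × 27% = ¥39,420
  → ¥138,240

¥138,240 > ¥102,630, so the regular tax governs.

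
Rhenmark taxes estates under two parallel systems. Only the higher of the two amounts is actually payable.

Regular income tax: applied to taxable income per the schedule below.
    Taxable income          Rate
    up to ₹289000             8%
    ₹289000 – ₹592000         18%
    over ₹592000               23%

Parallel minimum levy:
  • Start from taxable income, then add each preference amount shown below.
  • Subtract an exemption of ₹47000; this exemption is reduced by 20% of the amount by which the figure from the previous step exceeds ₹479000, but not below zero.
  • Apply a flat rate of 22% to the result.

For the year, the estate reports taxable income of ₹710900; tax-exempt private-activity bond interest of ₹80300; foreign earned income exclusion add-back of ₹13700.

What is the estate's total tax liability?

₹177078

Parallel minimum levy:
  Adjusted income: ₹710900 + ₹80300 + ₹13700 = ₹804900
  Exemption: 20% × (₹804900 − ₹479000) = ₹65180 ≥ ₹47000, so the exemption is fully phased out
  Base: ₹804900 − ₹0 = ₹804900
  ₹804900 × 22% = ₹177078

Regular income tax:
  ₹289000 × 8% = ₹23120
  ₹303000 × 18% = ₹54540
  ₹118900 × 23% = ₹27347
  → ₹105007

₹177078 > ₹105007, so the parallel minimum levy is the binding amount.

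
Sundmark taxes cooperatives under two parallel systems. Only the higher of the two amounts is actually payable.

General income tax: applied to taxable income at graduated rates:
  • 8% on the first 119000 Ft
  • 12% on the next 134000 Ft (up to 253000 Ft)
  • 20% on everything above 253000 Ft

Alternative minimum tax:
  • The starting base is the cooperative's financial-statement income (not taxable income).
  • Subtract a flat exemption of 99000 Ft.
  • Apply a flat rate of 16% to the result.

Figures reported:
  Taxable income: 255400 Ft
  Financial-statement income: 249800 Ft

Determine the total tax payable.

26080 Ft

Alternative minimum tax:
  Base (financial-statement income): 249800 Ft
  Less exemption 99000 Ft → base 150800 Ft
  150800 Ft × 16% = 24128 Ft

General income tax:
  119000 Ft × 8% = 9520 Ft
  134000 Ft × 12% = 16080 Ft
  2400 Ft × 20% = 480 Ft
  → 26080 Ft

26080 Ft > 24128 Ft, so the general income tax governs.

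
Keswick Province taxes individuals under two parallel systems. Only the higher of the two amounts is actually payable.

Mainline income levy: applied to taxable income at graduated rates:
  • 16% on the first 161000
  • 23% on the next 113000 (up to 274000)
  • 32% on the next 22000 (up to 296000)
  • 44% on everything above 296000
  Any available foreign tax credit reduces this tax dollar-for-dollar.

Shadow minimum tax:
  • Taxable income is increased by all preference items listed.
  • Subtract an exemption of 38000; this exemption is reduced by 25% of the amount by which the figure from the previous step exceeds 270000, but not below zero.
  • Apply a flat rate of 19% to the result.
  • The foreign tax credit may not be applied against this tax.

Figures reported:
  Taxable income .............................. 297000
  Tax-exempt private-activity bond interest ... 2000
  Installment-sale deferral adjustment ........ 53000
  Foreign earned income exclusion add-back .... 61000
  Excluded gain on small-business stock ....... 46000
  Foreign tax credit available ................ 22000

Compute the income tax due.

Mainline income levy:
  161000 × 16% = 25760
  113000 × 23% = 25990
  22000 × 32% = 7040
  1000 × 44% = 440
  → 59230
  Less foreign tax credit 22000 → 37230

Shadow minimum tax:
  Adjusted income: 297000 + 2000 + 53000 + 61000 + 46000 = 459000
  Exemption: 25% × (459000 − 270000) = 47250 ≥ 38000, so the exemption is fully phased out
  Base: 459000 − 0 = 459000
  459000 × 19% = 87210

87210 > 37230, so the shadow minimum tax is the binding amount.

87210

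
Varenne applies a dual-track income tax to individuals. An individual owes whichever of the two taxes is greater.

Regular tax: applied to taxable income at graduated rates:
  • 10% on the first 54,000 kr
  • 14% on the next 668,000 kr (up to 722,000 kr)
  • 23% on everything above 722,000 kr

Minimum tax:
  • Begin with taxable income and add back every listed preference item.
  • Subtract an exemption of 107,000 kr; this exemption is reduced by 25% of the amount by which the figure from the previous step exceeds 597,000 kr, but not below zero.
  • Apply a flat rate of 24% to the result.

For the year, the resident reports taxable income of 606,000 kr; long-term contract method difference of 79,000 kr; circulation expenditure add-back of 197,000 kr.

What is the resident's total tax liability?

Regular tax:
  54,000 kr × 10% = 5,400 kr
  552,000 kr × 14% = 77,280 kr
  → 82,680 kr

Minimum tax:
  Adjusted income: 606,000 kr + 79,000 kr + 197,000 kr = 882,000 kr
  Exemption: 107,000 kr − 25% × (882,000 kr − 597,000 kr) = 107,000 kr − 71,250 kr = 35,750 kr
  Base: 882,000 kr − 35,750 kr = 846,250 kr
  846,250 kr × 24% = 203,100 kr

203,100 kr > 82,680 kr, so the minimum tax is the binding amount.

203,100 kr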